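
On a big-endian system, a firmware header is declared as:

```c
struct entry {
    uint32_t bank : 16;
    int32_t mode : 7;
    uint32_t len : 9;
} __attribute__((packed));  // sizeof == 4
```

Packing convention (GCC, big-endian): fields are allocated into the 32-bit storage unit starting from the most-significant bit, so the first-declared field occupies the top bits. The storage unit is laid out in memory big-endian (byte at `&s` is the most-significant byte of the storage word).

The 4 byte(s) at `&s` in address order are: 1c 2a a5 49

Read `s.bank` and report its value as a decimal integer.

7210

[0]=0x1c [1]=0x2a [2]=0xa5 [3]=0x49 (big-endian) → word 0x1c2aa549
bank:16 @ bit 16 → (0x1c2aa549>>16)&0xffff = 0x1c2a  ←
mode:7 @ bit 9 → (0x1c2aa549>>9)&0x7f = 0x52
len:9 @ bit 0 → (0x1c2aa549>>0)&0x1ff = 0x149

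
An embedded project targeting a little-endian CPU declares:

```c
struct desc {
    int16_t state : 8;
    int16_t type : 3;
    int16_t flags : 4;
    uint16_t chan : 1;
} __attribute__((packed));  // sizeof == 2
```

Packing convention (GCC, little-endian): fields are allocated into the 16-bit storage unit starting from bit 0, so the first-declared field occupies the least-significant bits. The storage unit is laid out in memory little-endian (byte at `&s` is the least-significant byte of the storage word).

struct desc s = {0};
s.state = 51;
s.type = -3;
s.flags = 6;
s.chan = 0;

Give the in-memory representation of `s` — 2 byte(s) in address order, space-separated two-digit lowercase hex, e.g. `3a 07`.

33 35

state:8 = 51 → 0x33 << 0 → word 0x0033
type:3 = -3 → 0x5 << 8 → word 0x0533
flags:4 = 6 → 0x6 << 11 → word 0x3533
chan:1 = 0 → 0x0 << 15 → word 0x3533
word = 0x3533 → little-endian bytes:
  [0]=0x33  [1]=0x35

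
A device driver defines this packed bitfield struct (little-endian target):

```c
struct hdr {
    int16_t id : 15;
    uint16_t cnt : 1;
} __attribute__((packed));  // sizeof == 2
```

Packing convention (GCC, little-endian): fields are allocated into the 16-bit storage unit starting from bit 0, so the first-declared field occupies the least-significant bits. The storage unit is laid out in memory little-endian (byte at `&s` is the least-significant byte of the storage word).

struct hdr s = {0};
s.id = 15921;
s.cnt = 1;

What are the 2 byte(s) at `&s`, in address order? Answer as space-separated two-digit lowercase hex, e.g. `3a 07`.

31 be

[0+:15] id=15921 & 0x7fff = 0x3e31; word=0x3e31
[15+:1] cnt=1 & 0x1 = 0x1; word=0xbe31
word = 0xbe31 → little-endian bytes:
  [0]=0x31  [1]=0xbe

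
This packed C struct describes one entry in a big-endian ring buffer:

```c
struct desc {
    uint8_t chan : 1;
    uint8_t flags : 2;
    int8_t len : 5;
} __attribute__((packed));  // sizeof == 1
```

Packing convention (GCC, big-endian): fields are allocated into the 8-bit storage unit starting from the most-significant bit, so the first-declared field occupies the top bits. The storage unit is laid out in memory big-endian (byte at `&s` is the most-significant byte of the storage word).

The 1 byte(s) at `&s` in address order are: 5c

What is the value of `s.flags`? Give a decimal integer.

[0]=0x5c (big-endian) → word 0x5c
chan:1 @ bit 7 → (0x5c>>7)&0x1 = 0x0
flags:2 @ bit 5 → (0x5c>>5)&0x3 = 0x2  ←
len:5 @ bit 0 → (0x5c>>0)&0x1f = 0x1c

2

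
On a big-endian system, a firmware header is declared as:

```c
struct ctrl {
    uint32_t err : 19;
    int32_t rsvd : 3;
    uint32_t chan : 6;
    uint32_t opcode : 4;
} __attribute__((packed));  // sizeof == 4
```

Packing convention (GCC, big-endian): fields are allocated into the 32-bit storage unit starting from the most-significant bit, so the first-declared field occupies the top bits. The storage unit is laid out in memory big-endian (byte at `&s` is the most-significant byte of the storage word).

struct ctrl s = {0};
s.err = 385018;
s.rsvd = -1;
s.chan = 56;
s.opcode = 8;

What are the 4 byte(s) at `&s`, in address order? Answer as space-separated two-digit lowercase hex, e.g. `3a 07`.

bb ff 5f 88

[13+:19] err=385018 & 0x7ffff = 0x5dffa; word=0xbbff4000
[10+:3] rsvd=-1 & 0x7 = 0x7; word=0xbbff5c00
[4+:6] chan=56 & 0x3f = 0x38; word=0xbbff5f80
[0+:4] opcode=8 & 0xf = 0x8; word=0xbbff5f88
word = 0xbbff5f88 → big-endian bytes:
  [0]=0xbb  [1]=0xff  [2]=0x5f  [3]=0x88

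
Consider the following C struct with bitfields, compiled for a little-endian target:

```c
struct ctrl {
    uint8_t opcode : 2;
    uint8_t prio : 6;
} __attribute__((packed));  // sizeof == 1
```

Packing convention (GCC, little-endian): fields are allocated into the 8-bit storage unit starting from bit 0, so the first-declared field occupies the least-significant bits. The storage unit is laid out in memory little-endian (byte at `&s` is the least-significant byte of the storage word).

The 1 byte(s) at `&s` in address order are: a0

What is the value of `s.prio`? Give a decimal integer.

[0]=0xa0 (little-endian) → word 0xa0
opcode [0+:2] = (word>>0) & 0x3 = 0
prio [2+:6] = (word>>2) & 0x3f = 40  ←

40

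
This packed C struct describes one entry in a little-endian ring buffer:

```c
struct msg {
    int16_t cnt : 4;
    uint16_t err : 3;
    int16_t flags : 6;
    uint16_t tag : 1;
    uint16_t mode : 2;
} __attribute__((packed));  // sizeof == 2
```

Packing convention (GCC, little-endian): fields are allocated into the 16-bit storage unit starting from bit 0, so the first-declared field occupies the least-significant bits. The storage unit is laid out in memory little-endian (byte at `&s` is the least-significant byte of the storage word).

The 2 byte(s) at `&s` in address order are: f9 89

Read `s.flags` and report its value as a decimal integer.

19

[0]=0xf9 [1]=0x89 (little-endian) → word 0x89f9
cnt [0+:4] = (word>>0) & 0xf = 9
err [4+:3] = (word>>4) & 0x7 = 7
flags [7+:6] = (word>>7) & 0x3f = 19  ←
tag [13+:1] = (word>>13) & 0x1 = 0
mode [14+:2] = (word>>14) & 0x3 = 2
flags signed 6b, MSB=0: value = 19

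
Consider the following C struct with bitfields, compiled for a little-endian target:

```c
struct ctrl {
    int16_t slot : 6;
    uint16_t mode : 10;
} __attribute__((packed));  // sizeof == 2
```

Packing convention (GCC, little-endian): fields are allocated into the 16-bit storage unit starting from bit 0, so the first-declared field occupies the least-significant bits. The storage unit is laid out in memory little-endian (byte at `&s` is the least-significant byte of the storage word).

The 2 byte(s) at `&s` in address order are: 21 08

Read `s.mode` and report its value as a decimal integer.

32

[0]=0x21 [1]=0x08 (little-endian) → word 0x0821
slot:6 @ bit 0 → (0x0821>>0)&0x3f = 0x21
mode:10 @ bit 6 → (0x0821>>6)&0x3ff = 0x20  ←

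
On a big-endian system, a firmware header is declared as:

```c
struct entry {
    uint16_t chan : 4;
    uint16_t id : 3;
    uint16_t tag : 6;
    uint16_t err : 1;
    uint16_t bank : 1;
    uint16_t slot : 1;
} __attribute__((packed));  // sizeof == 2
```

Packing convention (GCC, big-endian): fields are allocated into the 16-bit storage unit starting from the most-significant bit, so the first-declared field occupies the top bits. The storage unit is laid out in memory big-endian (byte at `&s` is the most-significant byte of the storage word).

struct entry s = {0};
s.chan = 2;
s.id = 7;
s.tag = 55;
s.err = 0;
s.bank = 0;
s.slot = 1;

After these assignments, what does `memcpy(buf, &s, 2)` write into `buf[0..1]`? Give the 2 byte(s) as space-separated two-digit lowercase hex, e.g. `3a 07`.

2f b9

[12+:4] chan=2 & 0xf = 0x2; word=0x2000
[9+:3] id=7 & 0x7 = 0x7; word=0x2e00
[3+:6] tag=55 & 0x3f = 0x37; word=0x2fb8
[2+:1] err=0 & 0x1 = 0x0; word=0x2fb8
[1+:1] bank=0 & 0x1 = 0x0; word=0x2fb8
[0+:1] slot=1 & 0x1 = 0x1; word=0x2fb9
word = 0x2fb9 → big-endian bytes:
  [0]=0x2f  [1]=0xb9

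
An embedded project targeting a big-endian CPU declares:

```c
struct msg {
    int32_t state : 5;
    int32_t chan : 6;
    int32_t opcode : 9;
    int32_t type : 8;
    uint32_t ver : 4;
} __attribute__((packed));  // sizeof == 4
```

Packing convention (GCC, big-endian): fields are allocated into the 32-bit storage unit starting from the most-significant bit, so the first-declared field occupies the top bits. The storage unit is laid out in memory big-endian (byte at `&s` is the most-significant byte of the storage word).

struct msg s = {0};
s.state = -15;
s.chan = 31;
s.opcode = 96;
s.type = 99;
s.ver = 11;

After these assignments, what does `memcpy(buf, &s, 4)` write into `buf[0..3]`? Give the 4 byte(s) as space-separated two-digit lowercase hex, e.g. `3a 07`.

8b e6 06 3b

state:5 = -15 → 0x11 << 27 → word 0x88000000
chan:6 = 31 → 0x1f << 21 → word 0x8be00000
opcode:9 = 96 → 0x60 << 12 → word 0x8be60000
type:8 = 99 → 0x63 << 4 → word 0x8be60630
ver:4 = 11 → 0xb << 0 → word 0x8be6063b
word = 0x8be6063b → big-endian bytes:
  [0]=0x8b  [1]=0xe6  [2]=0x06  [3]=0x3b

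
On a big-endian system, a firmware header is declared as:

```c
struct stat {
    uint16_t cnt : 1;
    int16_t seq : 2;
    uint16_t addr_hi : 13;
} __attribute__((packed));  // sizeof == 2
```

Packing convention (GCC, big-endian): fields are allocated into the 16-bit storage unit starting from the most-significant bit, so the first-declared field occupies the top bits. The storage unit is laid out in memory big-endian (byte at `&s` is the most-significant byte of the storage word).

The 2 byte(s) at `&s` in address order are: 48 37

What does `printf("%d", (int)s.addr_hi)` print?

2103

[0]=0x48 [1]=0x37 (big-endian) → word 0x4837
cnt:1 @ bit 15 → (0x4837>>15)&0x1 = 0x0
seq:2 @ bit 13 → (0x4837>>13)&0x3 = 0x2
addr_hi:13 @ bit 0 → (0x4837>>0)&0x1fff = 0x837  ←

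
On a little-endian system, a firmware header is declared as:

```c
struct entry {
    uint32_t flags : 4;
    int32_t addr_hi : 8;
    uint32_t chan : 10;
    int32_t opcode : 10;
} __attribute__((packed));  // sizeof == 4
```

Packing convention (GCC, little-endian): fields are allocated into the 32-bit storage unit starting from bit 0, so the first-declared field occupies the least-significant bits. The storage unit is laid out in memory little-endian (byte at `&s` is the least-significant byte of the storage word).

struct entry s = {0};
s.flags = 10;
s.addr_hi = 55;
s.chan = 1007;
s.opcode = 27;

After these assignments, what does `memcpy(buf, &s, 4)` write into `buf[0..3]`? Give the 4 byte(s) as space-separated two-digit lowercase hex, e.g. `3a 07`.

7a f3 fe 06

[0+:4] flags=10 & 0xf = 0xa; word=0x0000000a
[4+:8] addr_hi=55 & 0xff = 0x37; word=0x0000037a
[12+:10] chan=1007 & 0x3ff = 0x3ef; word=0x003ef37a
[22+:10] opcode=27 & 0x3ff = 0x1b; word=0x06fef37a
word = 0x06fef37a → little-endian bytes:
  [0]=0x7a  [1]=0xf3  [2]=0xfe  [3]=0x06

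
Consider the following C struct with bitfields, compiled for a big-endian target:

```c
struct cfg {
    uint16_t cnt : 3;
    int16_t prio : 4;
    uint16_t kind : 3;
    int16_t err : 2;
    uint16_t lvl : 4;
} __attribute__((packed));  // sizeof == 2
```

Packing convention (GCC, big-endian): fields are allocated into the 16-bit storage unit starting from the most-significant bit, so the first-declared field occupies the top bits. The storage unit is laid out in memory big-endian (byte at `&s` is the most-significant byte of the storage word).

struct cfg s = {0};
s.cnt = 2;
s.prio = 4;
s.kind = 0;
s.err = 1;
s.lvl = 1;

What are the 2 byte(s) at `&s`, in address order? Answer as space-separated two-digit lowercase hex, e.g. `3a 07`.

cnt (3b) val=2 bits=0x2 at bit 13: 0x4000
prio (4b) val=4 bits=0x4 at bit 9: 0x4800
kind (3b) val=0 bits=0x0 at bit 6: 0x4800
err (2b) val=1 bits=0x1 at bit 4: 0x4810
lvl (4b) val=1 bits=0x1 at bit 0: 0x4811
word = 0x4811 → big-endian bytes:
  [0]=0x48  [1]=0x11

48 11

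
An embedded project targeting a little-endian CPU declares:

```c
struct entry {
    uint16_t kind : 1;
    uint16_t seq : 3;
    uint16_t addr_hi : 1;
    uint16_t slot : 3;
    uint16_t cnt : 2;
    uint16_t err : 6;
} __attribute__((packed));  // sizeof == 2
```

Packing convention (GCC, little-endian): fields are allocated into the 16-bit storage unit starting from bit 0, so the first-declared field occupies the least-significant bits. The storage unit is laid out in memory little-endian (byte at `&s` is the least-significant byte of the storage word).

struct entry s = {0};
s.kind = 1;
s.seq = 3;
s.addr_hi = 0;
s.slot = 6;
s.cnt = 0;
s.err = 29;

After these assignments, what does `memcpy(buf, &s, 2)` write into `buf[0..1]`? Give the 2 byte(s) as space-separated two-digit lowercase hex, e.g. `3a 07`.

kind (1b) val=1 bits=0x1 at bit 0: 0x0001
seq (3b) val=3 bits=0x3 at bit 1: 0x0007
addr_hi (1b) val=0 bits=0x0 at bit 4: 0x0007
slot (3b) val=6 bits=0x6 at bit 5: 0x00c7
cnt (2b) val=0 bits=0x0 at bit 8: 0x00c7
err (6b) val=29 bits=0x1d at bit 10: 0x74c7
word = 0x74c7 → little-endian bytes:
  [0]=0xc7  [1]=0x74

c7 74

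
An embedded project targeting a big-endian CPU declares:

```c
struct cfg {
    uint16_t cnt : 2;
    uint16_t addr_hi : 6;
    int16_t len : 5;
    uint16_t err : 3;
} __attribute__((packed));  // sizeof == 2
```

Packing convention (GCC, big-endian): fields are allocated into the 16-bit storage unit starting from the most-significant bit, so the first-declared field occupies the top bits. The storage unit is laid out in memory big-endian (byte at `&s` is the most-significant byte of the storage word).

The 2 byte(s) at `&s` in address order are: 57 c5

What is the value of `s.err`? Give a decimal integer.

5

[0]=0x57 [1]=0xc5 (big-endian) → word 0x57c5
cnt [14+:2] = (word>>14) & 0x3 = 1
addr_hi [8+:6] = (word>>8) & 0x3f = 23
len [3+:5] = (word>>3) & 0x1f = 24
err [0+:3] = (word>>0) & 0x7 = 5  ←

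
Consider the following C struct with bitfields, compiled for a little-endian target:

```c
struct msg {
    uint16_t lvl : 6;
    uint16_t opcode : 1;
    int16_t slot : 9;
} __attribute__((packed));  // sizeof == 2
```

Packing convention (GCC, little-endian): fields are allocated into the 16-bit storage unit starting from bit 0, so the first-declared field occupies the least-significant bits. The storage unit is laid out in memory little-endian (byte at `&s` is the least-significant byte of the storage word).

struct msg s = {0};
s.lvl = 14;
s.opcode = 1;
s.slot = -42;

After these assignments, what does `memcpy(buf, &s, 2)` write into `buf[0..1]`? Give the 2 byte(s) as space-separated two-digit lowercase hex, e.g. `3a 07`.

4e eb

[0+:6] lvl=14 & 0x3f = 0xe; word=0x000e
[6+:1] opcode=1 & 0x1 = 0x1; word=0x004e
[7+:9] slot=-42 & 0x1ff = 0x1d6; word=0xeb4e
word = 0xeb4e → little-endian bytes:
  [0]=0x4e  [1]=0xeb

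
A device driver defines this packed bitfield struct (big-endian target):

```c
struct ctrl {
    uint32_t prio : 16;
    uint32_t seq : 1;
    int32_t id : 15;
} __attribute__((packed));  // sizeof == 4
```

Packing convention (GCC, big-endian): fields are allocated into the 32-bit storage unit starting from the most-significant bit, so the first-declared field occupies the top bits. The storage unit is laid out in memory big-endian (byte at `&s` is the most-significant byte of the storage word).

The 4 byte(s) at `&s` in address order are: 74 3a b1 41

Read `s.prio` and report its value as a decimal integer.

[0]=0x74 [1]=0x3a [2]=0xb1 [3]=0x41 (big-endian) → word 0x743ab141
prio [16+:16] = (word>>16) & 0xffff = 29754  ←
seq [15+:1] = (word>>15) & 0x1 = 1
id [0+:15] = (word>>0) & 0x7fff = 12609

29754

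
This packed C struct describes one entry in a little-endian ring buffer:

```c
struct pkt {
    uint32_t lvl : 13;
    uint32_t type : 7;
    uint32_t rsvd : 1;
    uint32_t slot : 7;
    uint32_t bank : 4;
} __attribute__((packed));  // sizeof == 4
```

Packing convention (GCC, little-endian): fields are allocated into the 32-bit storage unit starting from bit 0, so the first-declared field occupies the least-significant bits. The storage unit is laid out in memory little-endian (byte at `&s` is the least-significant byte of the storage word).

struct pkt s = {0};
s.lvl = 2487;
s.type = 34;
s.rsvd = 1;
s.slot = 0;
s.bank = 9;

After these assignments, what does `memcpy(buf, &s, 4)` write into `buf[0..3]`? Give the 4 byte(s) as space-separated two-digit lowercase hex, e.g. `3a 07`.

lvl:13 = 2487 → 0x9b7 << 0 → word 0x000009b7
type:7 = 34 → 0x22 << 13 → word 0x000449b7
rsvd:1 = 1 → 0x1 << 20 → word 0x001449b7
slot:7 = 0 → 0x0 << 21 → word 0x001449b7
bank:4 = 9 → 0x9 << 28 → word 0x901449b7
word = 0x901449b7 → little-endian bytes:
  [0]=0xb7  [1]=0x49  [2]=0x14  [3]=0x90

b7 49 14 90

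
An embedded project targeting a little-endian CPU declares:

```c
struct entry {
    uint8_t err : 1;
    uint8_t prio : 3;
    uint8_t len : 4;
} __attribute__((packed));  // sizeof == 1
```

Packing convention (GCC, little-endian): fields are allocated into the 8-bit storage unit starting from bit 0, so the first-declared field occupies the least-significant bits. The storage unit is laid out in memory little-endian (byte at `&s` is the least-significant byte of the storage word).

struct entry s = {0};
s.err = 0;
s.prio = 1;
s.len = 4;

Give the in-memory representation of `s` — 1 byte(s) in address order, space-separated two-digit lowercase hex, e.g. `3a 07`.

err:1 = 0 → 0x0 << 0 → word 0x00
prio:3 = 1 → 0x1 << 1 → word 0x02
len:4 = 4 → 0x4 << 4 → word 0x42
word = 0x42 → little-endian bytes:
  [0]=0x42

42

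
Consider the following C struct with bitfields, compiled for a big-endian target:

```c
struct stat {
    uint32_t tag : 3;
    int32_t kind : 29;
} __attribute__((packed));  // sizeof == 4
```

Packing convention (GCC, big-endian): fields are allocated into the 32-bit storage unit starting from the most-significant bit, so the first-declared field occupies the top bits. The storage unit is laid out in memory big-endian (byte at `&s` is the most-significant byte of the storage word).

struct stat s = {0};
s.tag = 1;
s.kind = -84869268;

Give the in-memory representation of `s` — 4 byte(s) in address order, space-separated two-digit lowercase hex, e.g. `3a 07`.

3a f0 ff 6c

tag:3 = 1 → 0x1 << 29 → word 0x20000000
kind:29 = -84869268 → 0x1af0ff6c << 0 → word 0x3af0ff6c
word = 0x3af0ff6c → big-endian bytes:
  [0]=0x3a  [1]=0xf0  [2]=0xff  [3]=0x6c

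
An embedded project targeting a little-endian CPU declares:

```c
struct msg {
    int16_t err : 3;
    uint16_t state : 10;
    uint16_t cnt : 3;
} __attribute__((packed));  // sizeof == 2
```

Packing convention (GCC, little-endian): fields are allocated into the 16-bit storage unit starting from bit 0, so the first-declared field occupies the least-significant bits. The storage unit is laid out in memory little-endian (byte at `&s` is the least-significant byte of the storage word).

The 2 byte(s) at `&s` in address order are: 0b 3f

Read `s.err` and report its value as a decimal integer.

3

[0]=0x0b [1]=0x3f (little-endian) → word 0x3f0b
err [0+:3] = (word>>0) & 0x7 = 3  ←
state [3+:10] = (word>>3) & 0x3ff = 993
cnt [13+:3] = (word>>13) & 0x7 = 1
err signed 3b, MSB=0: value = 3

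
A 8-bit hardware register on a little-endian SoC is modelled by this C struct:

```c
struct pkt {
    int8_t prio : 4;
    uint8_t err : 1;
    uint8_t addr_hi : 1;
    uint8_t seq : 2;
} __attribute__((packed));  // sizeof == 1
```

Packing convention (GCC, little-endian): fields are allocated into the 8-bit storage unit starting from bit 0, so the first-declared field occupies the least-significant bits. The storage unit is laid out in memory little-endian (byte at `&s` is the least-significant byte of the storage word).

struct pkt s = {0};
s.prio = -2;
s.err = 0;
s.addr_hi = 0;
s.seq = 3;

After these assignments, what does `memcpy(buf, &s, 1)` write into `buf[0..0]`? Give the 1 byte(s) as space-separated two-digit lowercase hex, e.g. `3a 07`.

prio:4 = -2 → 0xe << 0 → word 0x0e
err:1 = 0 → 0x0 << 4 → word 0x0e
addr_hi:1 = 0 → 0x0 << 5 → word 0x0e
seq:2 = 3 → 0x3 << 6 → word 0xce
word = 0xce → little-endian bytes:
  [0]=0xce

ce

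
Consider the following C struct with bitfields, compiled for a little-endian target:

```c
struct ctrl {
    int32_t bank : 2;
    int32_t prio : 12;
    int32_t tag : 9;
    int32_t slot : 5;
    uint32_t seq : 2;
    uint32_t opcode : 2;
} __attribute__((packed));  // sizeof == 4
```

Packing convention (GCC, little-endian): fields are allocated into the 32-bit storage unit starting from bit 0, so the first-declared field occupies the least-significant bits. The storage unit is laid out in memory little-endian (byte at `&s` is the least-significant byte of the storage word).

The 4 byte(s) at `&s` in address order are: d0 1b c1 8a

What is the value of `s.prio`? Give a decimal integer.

[0]=0xd0 [1]=0x1b [2]=0xc1 [3]=0x8a (little-endian) → word 0x8ac11bd0
bank [0+:2] = (word>>0) & 0x3 = 0
prio [2+:12] = (word>>2) & 0xfff = 1780  ←
tag [14+:9] = (word>>14) & 0x1ff = 260
slot [23+:5] = (word>>23) & 0x1f = 21
seq [28+:2] = (word>>28) & 0x3 = 0
opcode [30+:2] = (word>>30) & 0x3 = 2
prio signed 12b, MSB=0: value = 1780

1780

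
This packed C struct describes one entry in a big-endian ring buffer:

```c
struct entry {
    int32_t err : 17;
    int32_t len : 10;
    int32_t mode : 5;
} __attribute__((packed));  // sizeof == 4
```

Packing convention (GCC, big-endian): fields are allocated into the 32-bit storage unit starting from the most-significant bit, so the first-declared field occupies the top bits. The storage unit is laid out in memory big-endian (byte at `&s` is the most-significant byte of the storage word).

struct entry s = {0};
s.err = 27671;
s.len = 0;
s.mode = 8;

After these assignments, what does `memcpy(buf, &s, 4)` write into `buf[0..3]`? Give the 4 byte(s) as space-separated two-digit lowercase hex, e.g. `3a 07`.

36 0b 80 08

err (17b) val=27671 bits=0x6c17 at bit 15: 0x360b8000
len (10b) val=0 bits=0x0 at bit 5: 0x360b8000
mode (5b) val=8 bits=0x8 at bit 0: 0x360b8008
word = 0x360b8008 → big-endian bytes:
  [0]=0x36  [1]=0x0b  [2]=0x80  [3]=0x08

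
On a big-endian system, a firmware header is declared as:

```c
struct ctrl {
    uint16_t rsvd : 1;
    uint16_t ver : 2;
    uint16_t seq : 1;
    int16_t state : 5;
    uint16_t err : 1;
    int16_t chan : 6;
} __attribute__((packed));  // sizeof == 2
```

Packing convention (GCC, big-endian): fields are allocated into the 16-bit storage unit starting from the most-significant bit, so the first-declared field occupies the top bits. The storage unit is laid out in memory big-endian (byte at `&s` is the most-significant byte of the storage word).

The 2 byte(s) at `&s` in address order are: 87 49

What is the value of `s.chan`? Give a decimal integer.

[0]=0x87 [1]=0x49 (big-endian) → word 0x8749
rsvd:1 @ bit 15 → (0x8749>>15)&0x1 = 0x1
ver:2 @ bit 13 → (0x8749>>13)&0x3 = 0x0
seq:1 @ bit 12 → (0x8749>>12)&0x1 = 0x0
state:5 @ bit 7 → (0x8749>>7)&0x1f = 0xe
err:1 @ bit 6 → (0x8749>>6)&0x1 = 0x1
chan:6 @ bit 0 → (0x8749>>0)&0x3f = 0x9  ←
chan signed 6b, MSB=0: value = 9

9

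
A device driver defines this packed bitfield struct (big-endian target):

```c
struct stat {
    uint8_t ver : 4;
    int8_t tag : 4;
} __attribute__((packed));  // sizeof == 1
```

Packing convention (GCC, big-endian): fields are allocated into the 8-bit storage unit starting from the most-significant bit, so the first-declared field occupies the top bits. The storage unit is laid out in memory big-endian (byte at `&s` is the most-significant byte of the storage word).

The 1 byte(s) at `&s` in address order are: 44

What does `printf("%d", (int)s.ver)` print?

4

[0]=0x44 (big-endian) → word 0x44
ver [4+:4] = (word>>4) & 0xf = 4  ←
tag [0+:4] = (word>>0) & 0xf = 4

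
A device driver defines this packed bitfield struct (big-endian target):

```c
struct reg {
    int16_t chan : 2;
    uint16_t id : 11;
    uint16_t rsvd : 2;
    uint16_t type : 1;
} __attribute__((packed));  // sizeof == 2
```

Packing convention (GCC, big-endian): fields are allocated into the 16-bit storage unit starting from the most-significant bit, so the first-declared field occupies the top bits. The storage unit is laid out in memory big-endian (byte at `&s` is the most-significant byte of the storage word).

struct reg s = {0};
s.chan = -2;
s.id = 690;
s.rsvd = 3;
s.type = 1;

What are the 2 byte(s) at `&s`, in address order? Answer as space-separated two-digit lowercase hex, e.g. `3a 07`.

95 97

chan:2 = -2 → 0x2 << 14 → word 0x8000
id:11 = 690 → 0x2b2 << 3 → word 0x9590
rsvd:2 = 3 → 0x3 << 1 → word 0x9596
type:1 = 1 → 0x1 << 0 → word 0x9597
word = 0x9597 → big-endian bytes:
  [0]=0x95  [1]=0x97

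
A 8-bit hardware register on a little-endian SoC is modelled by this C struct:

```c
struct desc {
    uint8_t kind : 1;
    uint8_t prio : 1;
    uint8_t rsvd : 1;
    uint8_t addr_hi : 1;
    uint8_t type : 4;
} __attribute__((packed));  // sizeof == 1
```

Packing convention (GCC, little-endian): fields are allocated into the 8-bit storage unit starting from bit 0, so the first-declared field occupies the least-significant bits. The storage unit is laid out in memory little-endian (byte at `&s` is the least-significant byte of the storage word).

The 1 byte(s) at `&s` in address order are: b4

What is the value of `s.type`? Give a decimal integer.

[0]=0xb4 (little-endian) → word 0xb4
kind:1 @ bit 0 → (0xb4>>0)&0x1 = 0x0
prio:1 @ bit 1 → (0xb4>>1)&0x1 = 0x0
rsvd:1 @ bit 2 → (0xb4>>2)&0x1 = 0x1
addr_hi:1 @ bit 3 → (0xb4>>3)&0x1 = 0x0
type:4 @ bit 4 → (0xb4>>4)&0xf = 0xb  ←

11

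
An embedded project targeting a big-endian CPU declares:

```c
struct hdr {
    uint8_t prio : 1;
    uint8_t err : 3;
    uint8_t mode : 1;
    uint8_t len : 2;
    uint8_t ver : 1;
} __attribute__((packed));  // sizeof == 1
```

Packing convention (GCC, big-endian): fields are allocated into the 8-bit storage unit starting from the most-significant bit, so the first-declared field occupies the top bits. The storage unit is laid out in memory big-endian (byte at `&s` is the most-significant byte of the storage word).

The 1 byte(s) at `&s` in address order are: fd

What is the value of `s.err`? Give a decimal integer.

[0]=0xfd (big-endian) → word 0xfd
prio:1 @ bit 7 → (0xfd>>7)&0x1 = 0x1
err:3 @ bit 4 → (0xfd>>4)&0x7 = 0x7  ←
mode:1 @ bit 3 → (0xfd>>3)&0x1 = 0x1
len:2 @ bit 1 → (0xfd>>1)&0x3 = 0x2
ver:1 @ bit 0 → (0xfd>>0)&0x1 = 0x1

7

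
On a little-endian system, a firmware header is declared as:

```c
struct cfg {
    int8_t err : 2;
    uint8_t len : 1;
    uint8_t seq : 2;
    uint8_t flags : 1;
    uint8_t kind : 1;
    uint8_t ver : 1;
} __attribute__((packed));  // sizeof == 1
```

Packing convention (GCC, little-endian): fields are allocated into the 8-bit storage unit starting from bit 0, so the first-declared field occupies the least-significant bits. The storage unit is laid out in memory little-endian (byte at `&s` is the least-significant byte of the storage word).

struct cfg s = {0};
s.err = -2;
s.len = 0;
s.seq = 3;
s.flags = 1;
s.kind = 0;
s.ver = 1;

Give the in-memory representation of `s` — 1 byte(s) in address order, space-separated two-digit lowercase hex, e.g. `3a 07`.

err (2b) val=-2 bits=0x2 at bit 0: 0x02
len (1b) val=0 bits=0x0 at bit 2: 0x02
seq (2b) val=3 bits=0x3 at bit 3: 0x1a
flags (1b) val=1 bits=0x1 at bit 5: 0x3a
kind (1b) val=0 bits=0x0 at bit 6: 0x3a
ver (1b) val=1 bits=0x1 at bit 7: 0xba
word = 0xba → little-endian bytes:
  [0]=0xba

ba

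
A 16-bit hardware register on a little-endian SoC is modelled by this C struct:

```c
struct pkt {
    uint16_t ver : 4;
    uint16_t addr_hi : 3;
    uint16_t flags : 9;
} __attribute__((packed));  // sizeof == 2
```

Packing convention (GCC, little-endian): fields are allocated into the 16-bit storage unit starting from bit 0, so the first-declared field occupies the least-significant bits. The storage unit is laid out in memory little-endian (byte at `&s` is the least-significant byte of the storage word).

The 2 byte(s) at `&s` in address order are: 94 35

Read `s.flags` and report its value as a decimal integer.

[0]=0x94 [1]=0x35 (little-endian) → word 0x3594
ver [0+:4] = (word>>0) & 0xf = 4
addr_hi [4+:3] = (word>>4) & 0x7 = 1
flags [7+:9] = (word>>7) & 0x1ff = 107  ←

107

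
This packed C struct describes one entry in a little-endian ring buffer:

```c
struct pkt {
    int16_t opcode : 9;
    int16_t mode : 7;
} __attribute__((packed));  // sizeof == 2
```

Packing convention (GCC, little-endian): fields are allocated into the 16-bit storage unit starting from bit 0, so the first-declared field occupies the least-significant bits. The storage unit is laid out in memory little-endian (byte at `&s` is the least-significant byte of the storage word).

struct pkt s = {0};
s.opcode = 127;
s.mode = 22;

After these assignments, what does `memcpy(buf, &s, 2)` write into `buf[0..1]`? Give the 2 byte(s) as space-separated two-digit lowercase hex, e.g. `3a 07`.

7f 2c

[0+:9] opcode=127 & 0x1ff = 0x7f; word=0x007f
[9+:7] mode=22 & 0x7f = 0x16; word=0x2c7f
word = 0x2c7f → little-endian bytes:
  [0]=0x7f  [1]=0x2c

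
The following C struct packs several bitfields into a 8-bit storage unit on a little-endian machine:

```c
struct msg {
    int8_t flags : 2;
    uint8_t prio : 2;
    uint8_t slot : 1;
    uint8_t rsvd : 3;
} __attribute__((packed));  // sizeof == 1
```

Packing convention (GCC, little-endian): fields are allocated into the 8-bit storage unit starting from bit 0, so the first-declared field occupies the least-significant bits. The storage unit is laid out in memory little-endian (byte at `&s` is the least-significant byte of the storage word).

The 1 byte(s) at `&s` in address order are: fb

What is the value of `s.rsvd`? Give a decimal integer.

[0]=0xfb (little-endian) → word 0xfb
flags:2 @ bit 0 → (0xfb>>0)&0x3 = 0x3
prio:2 @ bit 2 → (0xfb>>2)&0x3 = 0x2
slot:1 @ bit 4 → (0xfb>>4)&0x1 = 0x1
rsvd:3 @ bit 5 → (0xfb>>5)&0x7 = 0x7  ←

7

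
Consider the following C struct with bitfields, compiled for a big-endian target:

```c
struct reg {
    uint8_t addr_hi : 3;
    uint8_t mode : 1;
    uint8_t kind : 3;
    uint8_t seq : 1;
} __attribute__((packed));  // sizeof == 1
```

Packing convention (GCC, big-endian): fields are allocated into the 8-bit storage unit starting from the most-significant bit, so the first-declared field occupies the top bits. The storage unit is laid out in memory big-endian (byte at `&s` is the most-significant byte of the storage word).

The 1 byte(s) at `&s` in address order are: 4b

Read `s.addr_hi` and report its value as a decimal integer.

2

[0]=0x4b (big-endian) → word 0x4b
addr_hi [5+:3] = (word>>5) & 0x7 = 2  ←
mode [4+:1] = (word>>4) & 0x1 = 0
kind [1+:3] = (word>>1) & 0x7 = 5
seq [0+:1] = (word>>0) & 0x1 = 1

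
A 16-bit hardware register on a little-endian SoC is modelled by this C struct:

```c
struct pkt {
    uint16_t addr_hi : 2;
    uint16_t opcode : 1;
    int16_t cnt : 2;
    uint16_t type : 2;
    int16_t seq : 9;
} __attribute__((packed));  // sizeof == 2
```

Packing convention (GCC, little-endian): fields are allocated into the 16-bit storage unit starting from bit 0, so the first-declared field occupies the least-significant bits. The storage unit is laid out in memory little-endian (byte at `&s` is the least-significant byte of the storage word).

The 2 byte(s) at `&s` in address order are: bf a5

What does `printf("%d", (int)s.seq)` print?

-181

[0]=0xbf [1]=0xa5 (little-endian) → word 0xa5bf
addr_hi:2 @ bit 0 → (0xa5bf>>0)&0x3 = 0x3
opcode:1 @ bit 2 → (0xa5bf>>2)&0x1 = 0x1
cnt:2 @ bit 3 → (0xa5bf>>3)&0x3 = 0x3
type:2 @ bit 5 → (0xa5bf>>5)&0x3 = 0x1
seq:9 @ bit 7 → (0xa5bf>>7)&0x1ff = 0x14b  ←
seq signed 9b, MSB=1: 331 - 512 = -181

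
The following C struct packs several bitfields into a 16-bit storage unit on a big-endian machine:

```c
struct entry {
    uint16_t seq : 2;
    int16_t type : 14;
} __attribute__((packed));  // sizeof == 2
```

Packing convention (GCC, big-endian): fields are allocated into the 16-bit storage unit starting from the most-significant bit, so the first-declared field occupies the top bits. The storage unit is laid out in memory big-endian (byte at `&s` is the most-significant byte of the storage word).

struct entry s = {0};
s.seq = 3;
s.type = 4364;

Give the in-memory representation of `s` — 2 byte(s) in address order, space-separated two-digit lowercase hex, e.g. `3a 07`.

[14+:2] seq=3 & 0x3 = 0x3; word=0xc000
[0+:14] type=4364 & 0x3fff = 0x110c; word=0xd10c
word = 0xd10c → big-endian bytes:
  [0]=0xd1  [1]=0x0c

d1 0c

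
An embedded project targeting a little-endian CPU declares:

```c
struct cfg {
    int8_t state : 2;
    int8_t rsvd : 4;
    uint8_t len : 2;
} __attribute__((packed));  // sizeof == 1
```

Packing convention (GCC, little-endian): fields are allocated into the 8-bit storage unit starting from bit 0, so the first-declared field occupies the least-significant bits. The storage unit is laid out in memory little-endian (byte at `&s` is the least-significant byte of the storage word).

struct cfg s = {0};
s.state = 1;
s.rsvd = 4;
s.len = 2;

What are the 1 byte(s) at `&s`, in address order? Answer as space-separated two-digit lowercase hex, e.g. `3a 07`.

[0+:2] state=1 & 0x3 = 0x1; word=0x01
[2+:4] rsvd=4 & 0xf = 0x4; word=0x11
[6+:2] len=2 & 0x3 = 0x2; word=0x91
word = 0x91 → little-endian bytes:
  [0]=0x91

91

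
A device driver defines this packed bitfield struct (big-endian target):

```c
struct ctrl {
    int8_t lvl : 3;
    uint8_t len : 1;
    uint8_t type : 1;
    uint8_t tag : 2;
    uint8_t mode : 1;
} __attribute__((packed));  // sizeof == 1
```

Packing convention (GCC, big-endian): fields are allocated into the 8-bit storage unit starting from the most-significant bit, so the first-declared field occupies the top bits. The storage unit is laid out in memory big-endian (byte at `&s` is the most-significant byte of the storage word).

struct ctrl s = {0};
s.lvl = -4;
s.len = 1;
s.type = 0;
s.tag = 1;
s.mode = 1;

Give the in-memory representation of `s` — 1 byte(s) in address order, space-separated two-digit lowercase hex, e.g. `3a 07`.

lvl:3 = -4 → 0x4 << 5 → word 0x80
len:1 = 1 → 0x1 << 4 → word 0x90
type:1 = 0 → 0x0 << 3 → word 0x90
tag:2 = 1 → 0x1 << 1 → word 0x92
mode:1 = 1 → 0x1 << 0 → word 0x93
word = 0x93 → big-endian bytes:
  [0]=0x93

93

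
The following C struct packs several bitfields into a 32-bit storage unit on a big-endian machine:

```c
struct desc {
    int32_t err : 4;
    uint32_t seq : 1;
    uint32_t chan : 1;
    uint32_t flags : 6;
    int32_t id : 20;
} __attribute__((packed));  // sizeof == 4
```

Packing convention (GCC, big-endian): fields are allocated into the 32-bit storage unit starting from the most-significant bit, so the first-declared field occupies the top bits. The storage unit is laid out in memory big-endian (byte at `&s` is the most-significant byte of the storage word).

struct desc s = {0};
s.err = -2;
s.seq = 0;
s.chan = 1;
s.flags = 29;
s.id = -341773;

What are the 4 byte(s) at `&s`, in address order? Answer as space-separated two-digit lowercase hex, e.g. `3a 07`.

e5 da c8 f3

err:4 = -2 → 0xe << 28 → word 0xe0000000
seq:1 = 0 → 0x0 << 27 → word 0xe0000000
chan:1 = 1 → 0x1 << 26 → word 0xe4000000
flags:6 = 29 → 0x1d << 20 → word 0xe5d00000
id:20 = -341773 → 0xac8f3 << 0 → word 0xe5dac8f3
word = 0xe5dac8f3 → big-endian bytes:
  [0]=0xe5  [1]=0xda  [2]=0xc8  [3]=0xf3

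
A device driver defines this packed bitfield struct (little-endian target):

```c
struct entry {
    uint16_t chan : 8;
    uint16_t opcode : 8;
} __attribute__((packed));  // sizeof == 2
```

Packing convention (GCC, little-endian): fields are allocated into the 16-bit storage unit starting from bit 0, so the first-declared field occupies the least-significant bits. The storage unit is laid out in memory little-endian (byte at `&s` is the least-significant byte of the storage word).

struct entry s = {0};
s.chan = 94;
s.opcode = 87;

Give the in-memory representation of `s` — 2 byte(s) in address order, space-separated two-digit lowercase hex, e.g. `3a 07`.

5e 57

chan (8b) val=94 bits=0x5e at bit 0: 0x005e
opcode (8b) val=87 bits=0x57 at bit 8: 0x575e
word = 0x575e → little-endian bytes:
  [0]=0x5e  [1]=0x57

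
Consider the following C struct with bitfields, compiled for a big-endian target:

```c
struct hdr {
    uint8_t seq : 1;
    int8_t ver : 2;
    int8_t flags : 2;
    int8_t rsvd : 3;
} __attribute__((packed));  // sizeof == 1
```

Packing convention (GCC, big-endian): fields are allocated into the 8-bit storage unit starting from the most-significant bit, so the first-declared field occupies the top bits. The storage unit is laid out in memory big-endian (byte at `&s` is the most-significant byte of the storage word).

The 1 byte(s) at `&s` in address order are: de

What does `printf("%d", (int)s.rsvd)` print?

-2

[0]=0xde (big-endian) → word 0xde
seq [7+:1] = (word>>7) & 0x1 = 1
ver [5+:2] = (word>>5) & 0x3 = 2
flags [3+:2] = (word>>3) & 0x3 = 3
rsvd [0+:3] = (word>>0) & 0x7 = 6  ←
rsvd signed 3b, MSB=1: 6 - 8 = -2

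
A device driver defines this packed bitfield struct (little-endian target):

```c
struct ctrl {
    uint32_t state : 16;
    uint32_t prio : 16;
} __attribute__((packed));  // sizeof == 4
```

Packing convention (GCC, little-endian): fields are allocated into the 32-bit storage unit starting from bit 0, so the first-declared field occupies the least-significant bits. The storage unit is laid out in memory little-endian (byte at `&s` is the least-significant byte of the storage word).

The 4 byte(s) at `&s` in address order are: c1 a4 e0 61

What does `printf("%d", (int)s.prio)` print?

25056

[0]=0xc1 [1]=0xa4 [2]=0xe0 [3]=0x61 (little-endian) → word 0x61e0a4c1
state:16 @ bit 0 → (0x61e0a4c1>>0)&0xffff = 0xa4c1
prio:16 @ bit 16 → (0x61e0a4c1>>16)&0xffff = 0x61e0  ←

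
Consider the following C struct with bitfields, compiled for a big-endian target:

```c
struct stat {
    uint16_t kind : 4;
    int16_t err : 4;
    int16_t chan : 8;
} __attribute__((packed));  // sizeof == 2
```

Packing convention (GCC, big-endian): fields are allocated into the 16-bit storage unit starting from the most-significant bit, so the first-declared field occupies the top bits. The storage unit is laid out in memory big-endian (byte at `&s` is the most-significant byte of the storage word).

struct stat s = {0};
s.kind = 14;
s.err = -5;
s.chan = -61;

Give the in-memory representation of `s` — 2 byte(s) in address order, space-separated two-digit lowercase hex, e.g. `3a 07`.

eb c3

[12+:4] kind=14 & 0xf = 0xe; word=0xe000
[8+:4] err=-5 & 0xf = 0xb; word=0xeb00
[0+:8] chan=-61 & 0xff = 0xc3; word=0xebc3
word = 0xebc3 → big-endian bytes:
  [0]=0xeb  [1]=0xc3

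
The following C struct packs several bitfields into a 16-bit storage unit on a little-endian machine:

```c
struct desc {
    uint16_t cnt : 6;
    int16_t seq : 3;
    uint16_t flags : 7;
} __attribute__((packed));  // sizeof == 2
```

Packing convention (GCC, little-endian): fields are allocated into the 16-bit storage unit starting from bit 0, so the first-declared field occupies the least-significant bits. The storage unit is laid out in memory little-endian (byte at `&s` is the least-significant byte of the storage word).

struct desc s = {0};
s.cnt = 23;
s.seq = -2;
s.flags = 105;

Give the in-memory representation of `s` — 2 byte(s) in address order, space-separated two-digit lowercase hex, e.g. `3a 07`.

97 d3

cnt:6 = 23 → 0x17 << 0 → word 0x0017
seq:3 = -2 → 0x6 << 6 → word 0x0197
flags:7 = 105 → 0x69 << 9 → word 0xd397
word = 0xd397 → little-endian bytes:
  [0]=0x97  [1]=0xd3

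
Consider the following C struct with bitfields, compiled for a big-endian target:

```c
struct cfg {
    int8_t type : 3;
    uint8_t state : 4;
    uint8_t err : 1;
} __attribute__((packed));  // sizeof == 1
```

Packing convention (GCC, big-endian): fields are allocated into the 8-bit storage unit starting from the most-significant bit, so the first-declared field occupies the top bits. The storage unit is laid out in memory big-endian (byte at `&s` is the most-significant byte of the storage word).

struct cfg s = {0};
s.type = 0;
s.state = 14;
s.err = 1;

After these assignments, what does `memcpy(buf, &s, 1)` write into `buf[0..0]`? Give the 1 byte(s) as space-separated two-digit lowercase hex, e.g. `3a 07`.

1d

type (3b) val=0 bits=0x0 at bit 5: 0x00
state (4b) val=14 bits=0xe at bit 1: 0x1c
err (1b) val=1 bits=0x1 at bit 0: 0x1d
word = 0x1d → big-endian bytes:
  [0]=0x1d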